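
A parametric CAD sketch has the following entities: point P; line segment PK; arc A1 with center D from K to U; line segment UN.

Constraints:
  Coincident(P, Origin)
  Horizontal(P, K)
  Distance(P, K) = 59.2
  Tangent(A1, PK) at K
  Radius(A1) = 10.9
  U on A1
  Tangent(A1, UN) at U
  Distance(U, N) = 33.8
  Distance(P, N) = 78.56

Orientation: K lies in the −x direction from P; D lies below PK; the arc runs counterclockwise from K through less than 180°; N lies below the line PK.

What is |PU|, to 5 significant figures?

71.095

Checks: |DU| = 10.90 ✓; ∠(DU, UN) = 90.00° ✓; |UN| = 33.80 ✓; |PN| = 78.56 ✓.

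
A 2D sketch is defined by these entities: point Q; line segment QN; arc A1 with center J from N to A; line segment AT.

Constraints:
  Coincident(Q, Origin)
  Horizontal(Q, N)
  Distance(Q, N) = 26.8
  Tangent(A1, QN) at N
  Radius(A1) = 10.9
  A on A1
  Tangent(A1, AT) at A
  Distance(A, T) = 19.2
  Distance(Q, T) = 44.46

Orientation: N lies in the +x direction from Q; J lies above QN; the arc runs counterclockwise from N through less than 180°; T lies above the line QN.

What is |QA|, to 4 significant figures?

39.83

Q is at the origin; QN is horizontal with |QN| = 26.8 and N on the +x side, so N = (26.80, 0.000). Tangency of A1 to QN means the radius JN is perpendicular to QN, so J = N + (0, 10.9) = (26.80, 10.90). Since JA ⟂ AT (tangency), |JT| = √(10.9² + 19.2²) = 22.08 regardless of where A sits on A1. So T lies on both circle(Q, 44.46) and circle(J, 22.08); the above-QN intersection is T = (30.09, 32.73). A is the foot of the tangent from T: A = (36.97, 14.81).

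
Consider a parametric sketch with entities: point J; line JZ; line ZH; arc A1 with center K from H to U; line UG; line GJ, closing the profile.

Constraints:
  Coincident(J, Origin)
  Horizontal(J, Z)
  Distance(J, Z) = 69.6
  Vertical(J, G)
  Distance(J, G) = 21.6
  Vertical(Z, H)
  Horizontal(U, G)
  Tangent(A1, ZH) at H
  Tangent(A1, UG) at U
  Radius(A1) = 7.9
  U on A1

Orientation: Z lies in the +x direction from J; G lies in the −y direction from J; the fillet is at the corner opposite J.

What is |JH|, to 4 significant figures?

70.94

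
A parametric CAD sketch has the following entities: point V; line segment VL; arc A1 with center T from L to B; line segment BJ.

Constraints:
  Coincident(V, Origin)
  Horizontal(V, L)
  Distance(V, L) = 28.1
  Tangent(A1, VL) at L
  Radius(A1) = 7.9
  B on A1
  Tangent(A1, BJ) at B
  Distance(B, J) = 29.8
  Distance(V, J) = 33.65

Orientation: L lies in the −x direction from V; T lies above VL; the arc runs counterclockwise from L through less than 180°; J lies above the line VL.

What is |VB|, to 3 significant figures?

21.4

Checks: |TB| = 7.900 ✓; ∠(TB, BJ) = 90.00° ✓; |BJ| = 29.80 ✓; |VJ| = 33.65 ✓.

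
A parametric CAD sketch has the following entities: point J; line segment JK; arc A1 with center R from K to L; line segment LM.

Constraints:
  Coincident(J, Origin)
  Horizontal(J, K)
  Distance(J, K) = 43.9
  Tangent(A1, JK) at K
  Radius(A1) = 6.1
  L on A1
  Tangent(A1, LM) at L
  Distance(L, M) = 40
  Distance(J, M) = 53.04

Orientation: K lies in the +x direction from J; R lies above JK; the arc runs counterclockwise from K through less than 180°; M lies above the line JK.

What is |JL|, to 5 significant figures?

50.052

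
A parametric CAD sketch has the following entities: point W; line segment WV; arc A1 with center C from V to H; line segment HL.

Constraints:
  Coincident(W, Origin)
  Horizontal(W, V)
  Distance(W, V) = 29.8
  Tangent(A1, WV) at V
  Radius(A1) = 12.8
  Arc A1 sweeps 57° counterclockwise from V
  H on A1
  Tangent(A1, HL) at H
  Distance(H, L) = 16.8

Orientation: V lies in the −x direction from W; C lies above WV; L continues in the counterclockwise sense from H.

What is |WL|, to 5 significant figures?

22.250

On A1, V sits at bearing -90° from C; a 57° counterclockwise sweep puts H at bearing -33°, so H = C + 12.8·(cos -33°, sin -33°) = (-19.065, 5.8286). Since A1 is tangent to HL there, CH ⟂ HL, so HL runs along (−sin -33°, cos -33°); with |HL| = 16.8, L = (-9.9151, 19.918). Then |WL| = |L − W| = 22.250.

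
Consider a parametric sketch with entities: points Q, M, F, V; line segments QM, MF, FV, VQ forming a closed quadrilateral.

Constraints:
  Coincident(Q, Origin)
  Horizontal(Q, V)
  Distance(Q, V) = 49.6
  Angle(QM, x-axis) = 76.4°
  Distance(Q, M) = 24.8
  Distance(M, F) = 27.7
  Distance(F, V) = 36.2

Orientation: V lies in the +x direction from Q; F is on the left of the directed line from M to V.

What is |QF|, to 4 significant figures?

45.46

Checks: |MF| = 27.70 ✓; |FV| = 36.20 ✓.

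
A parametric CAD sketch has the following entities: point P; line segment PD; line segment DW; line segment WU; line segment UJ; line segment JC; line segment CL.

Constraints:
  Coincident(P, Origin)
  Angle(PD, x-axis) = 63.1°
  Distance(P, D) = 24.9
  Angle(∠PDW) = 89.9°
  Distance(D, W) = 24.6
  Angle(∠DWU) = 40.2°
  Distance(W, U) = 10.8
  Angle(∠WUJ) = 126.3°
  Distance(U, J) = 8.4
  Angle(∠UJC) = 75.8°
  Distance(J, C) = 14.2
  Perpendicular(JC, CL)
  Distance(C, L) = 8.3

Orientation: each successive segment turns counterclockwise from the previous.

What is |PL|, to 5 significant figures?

36.141

∠UJC = 75.8° gives JC at 90.900° from the x-axis; with |JC| = 14.2, C = (1.4796, 35.622). The perpendicularity gives CL at right angles to JC, so CL runs at -179.10°; with |CL| = 8.3, L = (-6.8194, 35.491). Then |PL| = |L − P| = 36.141.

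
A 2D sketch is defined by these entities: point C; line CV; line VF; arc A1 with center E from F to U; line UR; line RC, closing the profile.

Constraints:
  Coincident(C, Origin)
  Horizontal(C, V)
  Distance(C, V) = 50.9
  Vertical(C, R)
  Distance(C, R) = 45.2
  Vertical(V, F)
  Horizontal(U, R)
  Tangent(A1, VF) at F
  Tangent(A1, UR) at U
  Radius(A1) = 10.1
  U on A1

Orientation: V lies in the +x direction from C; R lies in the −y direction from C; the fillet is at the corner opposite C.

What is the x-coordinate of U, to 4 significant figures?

40.80

C is at the origin; CV is horizontal with |CV| = 50.9 and V on the +x side, so V = (50.90, 0.000). C and R share the same x with |CR| = 45.2 and R on the −y side, so R = (0.000, -45.20). The virtual corner opposite C is at (50.90, -45.20). Since A1 is tangent to VF there, EF ⟂ VF and A1 meets UR tangentially, so EU is at right angles to UR, with radius 10.1, so the center E sits 10.1 in from both sides at E = (40.80, -35.10). That places the tangent points at F = (50.90, -35.10) on VF and U = (40.80, -45.20) on UR. So U.x = 40.80.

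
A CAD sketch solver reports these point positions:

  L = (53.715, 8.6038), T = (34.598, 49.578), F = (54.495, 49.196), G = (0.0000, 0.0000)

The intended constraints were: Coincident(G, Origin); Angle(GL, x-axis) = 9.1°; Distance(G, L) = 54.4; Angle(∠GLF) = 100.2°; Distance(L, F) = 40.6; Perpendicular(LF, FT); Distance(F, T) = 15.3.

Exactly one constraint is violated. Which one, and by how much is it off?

Distance(F, T) = 15.3 — off by 4.60.

G = (0.00, 0.00) ✓; GL at 9.100° ✓; |GL| = 54.40 ✓; ∠GLF = 100.2° ✓; |LF| = 40.60 ✓; ∠(LF, FT) = 90.00° ✓; |FT| = 19.90 ✗.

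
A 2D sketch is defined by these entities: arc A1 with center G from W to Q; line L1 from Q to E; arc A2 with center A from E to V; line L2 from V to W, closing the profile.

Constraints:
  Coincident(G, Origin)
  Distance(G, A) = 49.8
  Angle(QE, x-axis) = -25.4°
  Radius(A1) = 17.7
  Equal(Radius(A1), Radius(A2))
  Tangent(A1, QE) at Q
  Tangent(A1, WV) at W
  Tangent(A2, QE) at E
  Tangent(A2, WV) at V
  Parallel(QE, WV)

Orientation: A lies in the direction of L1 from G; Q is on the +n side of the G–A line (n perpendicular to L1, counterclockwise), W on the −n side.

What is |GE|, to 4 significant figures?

52.85

Tangency of A1 to both parallel lines with radius 17.7 puts Q and W at G ± 17.7·n: Q = (7.592, 15.99), W = (-7.592, -15.99). Equal radii place E and V the same way about A: E = A + 17.7·n = (52.58, -5.372), V = A − 17.7·n = (37.39, -37.35). Then |GE| = |E − G| = 52.85.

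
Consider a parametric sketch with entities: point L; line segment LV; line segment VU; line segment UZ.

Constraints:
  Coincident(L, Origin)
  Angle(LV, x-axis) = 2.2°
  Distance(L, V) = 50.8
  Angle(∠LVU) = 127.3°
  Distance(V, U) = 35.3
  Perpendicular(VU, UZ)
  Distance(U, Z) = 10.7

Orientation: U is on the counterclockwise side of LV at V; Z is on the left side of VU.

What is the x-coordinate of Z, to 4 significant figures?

62.31

∠LVU = 127.3°, so VU runs at 2.2° + (180° − 127.3°) = 54.90° from the x-axis; with |VU| = 35.3, U = V + 35.3·(cos 54.90°, sin 54.90°) = (71.06, 30.83). The perpendicularity gives UZ at right angles to VU; with |UZ| = 10.7 on the left of VU, Z = U + 10.7·(-0.8181, 0.5750) = (62.31, 36.98). So Z.x = 62.31.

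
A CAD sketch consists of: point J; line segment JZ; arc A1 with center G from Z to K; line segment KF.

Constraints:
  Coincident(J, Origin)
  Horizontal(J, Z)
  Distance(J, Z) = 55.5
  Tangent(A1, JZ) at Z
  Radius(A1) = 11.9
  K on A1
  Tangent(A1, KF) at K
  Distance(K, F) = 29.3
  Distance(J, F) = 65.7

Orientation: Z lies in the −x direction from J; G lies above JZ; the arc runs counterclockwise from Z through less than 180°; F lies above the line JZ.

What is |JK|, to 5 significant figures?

46.105

Checks: |GK| = 11.90 ✓; ∠(GK, KF) = 90.00° ✓; |KF| = 29.30 ✓; |JF| = 65.70 ✓.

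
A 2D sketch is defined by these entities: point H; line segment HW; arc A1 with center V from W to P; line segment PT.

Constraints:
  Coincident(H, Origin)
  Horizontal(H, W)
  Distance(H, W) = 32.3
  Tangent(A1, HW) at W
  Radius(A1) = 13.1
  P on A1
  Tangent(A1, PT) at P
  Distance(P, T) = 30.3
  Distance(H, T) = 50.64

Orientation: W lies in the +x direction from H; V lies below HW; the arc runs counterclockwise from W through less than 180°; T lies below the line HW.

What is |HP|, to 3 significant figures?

24.4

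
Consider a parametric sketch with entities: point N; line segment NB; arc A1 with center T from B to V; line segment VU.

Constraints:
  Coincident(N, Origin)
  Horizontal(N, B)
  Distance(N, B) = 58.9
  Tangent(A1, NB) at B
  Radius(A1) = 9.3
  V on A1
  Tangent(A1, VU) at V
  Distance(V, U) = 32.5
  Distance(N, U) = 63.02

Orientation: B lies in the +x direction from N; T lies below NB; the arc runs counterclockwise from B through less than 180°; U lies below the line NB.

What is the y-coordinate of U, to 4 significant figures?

-41.19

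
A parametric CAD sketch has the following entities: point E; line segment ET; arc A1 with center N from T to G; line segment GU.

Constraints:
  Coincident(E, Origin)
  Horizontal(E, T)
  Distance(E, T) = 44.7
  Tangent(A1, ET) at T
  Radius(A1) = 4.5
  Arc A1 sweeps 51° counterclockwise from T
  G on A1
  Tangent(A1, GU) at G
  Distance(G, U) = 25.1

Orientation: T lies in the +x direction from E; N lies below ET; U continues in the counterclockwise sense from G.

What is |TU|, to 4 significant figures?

28.65

E is at the origin; ET is horizontal with |ET| = 44.7 and T on the +x side, so T = (44.70, 0.000). Since A1 is tangent to ET there, NT ⟂ ET, so N = T + (0, -4.5) = (44.70, -4.500). On A1, T sits at bearing 90° from N; a 51° counterclockwise sweep puts G at bearing 141°, so G = N + 4.5·(cos 141°, sin 141°) = (41.20, -1.668). Since A1 is tangent to GU there, NG ⟂ GU, so GU runs along (−sin 141°, cos 141°); with |GU| = 25.1, U = (25.41, -21.17). Then |TU| = |U − T| = 28.65.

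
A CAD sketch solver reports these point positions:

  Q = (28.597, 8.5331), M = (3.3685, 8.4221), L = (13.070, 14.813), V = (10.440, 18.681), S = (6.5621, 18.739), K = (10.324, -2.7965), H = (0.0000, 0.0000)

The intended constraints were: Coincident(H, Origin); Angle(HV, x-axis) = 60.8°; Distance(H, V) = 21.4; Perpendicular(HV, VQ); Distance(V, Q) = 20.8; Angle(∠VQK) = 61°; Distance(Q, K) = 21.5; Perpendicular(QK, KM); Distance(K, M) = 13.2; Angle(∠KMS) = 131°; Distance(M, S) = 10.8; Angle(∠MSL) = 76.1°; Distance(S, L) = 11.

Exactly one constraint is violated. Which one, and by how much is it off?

Distance(S, L) = 11 — off by 3.40.

H = (0.00, 0.00) ✓; HV at 60.80° ✓; |HV| = 21.40 ✓; ∠(HV, VQ) = 90.00° ✓; |VQ| = 20.80 ✓; ∠VQK = 61.00° ✓; |QK| = 21.50 ✓; ∠(QK, KM) = 90.00° ✓; |KM| = 13.20 ✓; ∠KMS = 131.0° ✓; |MS| = 10.80 ✓; ∠MSL = 76.10° ✓; |SL| = 7.600 ✗.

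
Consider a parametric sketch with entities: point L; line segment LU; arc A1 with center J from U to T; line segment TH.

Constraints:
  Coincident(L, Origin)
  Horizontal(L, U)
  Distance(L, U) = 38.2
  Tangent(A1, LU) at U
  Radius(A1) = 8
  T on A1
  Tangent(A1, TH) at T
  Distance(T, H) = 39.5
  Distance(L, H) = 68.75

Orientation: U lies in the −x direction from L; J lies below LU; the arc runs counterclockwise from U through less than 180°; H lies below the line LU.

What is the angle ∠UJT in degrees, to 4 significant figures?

83.15°

L is at the origin; L and U share the same y with |LU| = 38.2 and U on the −x side, so U = (-38.20, 0.000). A1 meets LU tangentially, so JU is at right angles to LU, so J = U + (0, -8) = (-38.20, -8.000). Since JT ⟂ TH (tangency), |JH| = √(8.0² + 39.5²) = 40.30 regardless of where T sits on A1. So H lies on both circle(L, 68.75) and circle(J, 40.30); the below-LU intersection is H = (-50.86, -46.26). T is the foot of the tangent from H: T = (-46.14, -7.046).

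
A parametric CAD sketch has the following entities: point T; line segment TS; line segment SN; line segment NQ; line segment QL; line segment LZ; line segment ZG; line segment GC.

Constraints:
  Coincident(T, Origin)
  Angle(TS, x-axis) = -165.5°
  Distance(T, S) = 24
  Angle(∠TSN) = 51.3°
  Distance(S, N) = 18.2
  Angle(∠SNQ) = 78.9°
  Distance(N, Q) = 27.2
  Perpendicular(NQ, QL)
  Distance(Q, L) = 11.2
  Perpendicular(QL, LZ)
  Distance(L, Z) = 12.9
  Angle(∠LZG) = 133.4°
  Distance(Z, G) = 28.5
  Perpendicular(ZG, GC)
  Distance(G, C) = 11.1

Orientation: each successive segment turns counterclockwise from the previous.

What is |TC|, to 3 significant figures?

23.2

T is at the origin; TS runs at -165.5° with length 24.0, so S = (-23.2, -6.01). ∠TSN = 51.3° gives SN at -36.8° from the x-axis; with |SN| = 18.2, N = (-8.66, -16.9). ∠SNQ = 78.9° gives NQ at 64.3° from the x-axis; with |NQ| = 27.2, Q = (3.13, 7.60). NQ ⟂ QL, so QL runs at 154°; with |QL| = 11.2, L = (-6.96, 12.5). QL ⟂ LZ, so LZ runs at -116°; with |LZ| = 12.9, Z = (-12.6, 0.831). ∠LZG = 133.4° gives ZG at -69.1° from the x-axis; with |ZG| = 28.5, G = (-2.39, -25.8). ZG ⟂ GC, so GC runs at 20.9°; with |GC| = 11.1, C = (7.98, -21.8). Then |TC| = |C − T| = 23.2.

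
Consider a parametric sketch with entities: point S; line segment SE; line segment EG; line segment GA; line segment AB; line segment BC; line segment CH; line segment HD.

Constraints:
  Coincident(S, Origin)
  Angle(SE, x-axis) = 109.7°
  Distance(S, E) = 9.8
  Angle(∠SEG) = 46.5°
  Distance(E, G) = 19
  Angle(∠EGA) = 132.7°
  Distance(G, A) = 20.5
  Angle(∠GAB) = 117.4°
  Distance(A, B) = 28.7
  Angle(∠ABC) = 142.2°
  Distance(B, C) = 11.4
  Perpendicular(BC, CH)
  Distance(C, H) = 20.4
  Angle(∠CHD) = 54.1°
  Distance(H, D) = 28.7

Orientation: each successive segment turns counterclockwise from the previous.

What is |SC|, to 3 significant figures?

41.6

S is at the origin; SE runs at 109.7° with length 9.8, so E = (-3.30, 9.23). ∠SEG = 46.5° gives EG at -117° from the x-axis; with |EG| = 19.0, G = (-11.9, -7.73). ∠EGA = 132.7° gives GA at -69.5° from the x-axis; with |GA| = 20.5, A = (-4.69, -26.9). ∠GAB = 117.4° gives AB at -6.90° from the x-axis; with |AB| = 28.7, B = (23.8, -30.4). ∠ABC = 142.2° gives BC at 30.9° from the x-axis; with |BC| = 11.4, C = (33.6, -24.5). Then |SC| = |C − S| = 41.6.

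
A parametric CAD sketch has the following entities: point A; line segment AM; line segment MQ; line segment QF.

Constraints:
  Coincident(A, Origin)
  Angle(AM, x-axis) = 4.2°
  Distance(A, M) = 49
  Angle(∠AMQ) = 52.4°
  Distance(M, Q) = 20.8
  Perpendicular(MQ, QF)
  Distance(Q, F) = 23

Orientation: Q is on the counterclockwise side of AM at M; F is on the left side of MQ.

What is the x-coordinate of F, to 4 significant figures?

17.86

A is at the origin; AM runs at 4.2° with length 49.0, so M = 49.0·(cos 4.2°, sin 4.2°) = (48.87, 3.589). ∠AMQ = 52.4°, so MQ runs at 4.2° + (180° − 52.4°) = 131.8° from the x-axis; with |MQ| = 20.8, Q = M + 20.8·(cos 131.8°, sin 131.8°) = (35.00, 19.09). MQ is perpendicular to QF; with |QF| = 23.0 on the left of MQ, F = Q + 23.0·(-0.7455, -0.6665) = (17.86, 3.764). So F.x = 17.86.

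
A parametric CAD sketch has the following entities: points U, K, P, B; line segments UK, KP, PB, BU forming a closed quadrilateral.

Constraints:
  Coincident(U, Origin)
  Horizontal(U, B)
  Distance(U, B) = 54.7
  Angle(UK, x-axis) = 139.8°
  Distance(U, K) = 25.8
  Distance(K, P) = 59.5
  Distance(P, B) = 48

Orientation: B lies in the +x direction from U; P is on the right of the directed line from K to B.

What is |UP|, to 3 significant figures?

34.6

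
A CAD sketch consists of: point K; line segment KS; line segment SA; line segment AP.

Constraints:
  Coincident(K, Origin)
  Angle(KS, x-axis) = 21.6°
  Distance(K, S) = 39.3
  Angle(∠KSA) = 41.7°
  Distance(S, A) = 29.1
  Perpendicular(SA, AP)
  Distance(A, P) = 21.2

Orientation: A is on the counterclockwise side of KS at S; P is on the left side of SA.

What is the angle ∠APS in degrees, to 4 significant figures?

53.93°

K is at the origin; KS runs at 21.6° with length 39.3, so S = 39.3·(cos 21.6°, sin 21.6°) = (36.54, 14.47). ∠KSA = 41.7°, so SA runs at 21.6° + (180° − 41.7°) = 159.9° from the x-axis; with |SA| = 29.1, A = S + 29.1·(cos 159.9°, sin 159.9°) = (9.213, 24.47). SA is perpendicular to AP; with |AP| = 21.2 on the left of SA, P = A + 21.2·(-0.3437, -0.9391) = (1.927, 4.559). Then cos ∠APS = PA·PS / (|PA||PS|), giving 53.93°.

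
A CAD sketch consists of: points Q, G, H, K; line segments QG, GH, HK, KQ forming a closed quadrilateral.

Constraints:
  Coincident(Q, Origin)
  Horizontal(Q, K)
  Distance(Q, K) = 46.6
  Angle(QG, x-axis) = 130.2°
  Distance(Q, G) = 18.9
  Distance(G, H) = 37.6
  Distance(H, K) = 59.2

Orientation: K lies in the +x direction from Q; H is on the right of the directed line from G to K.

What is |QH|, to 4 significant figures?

24.28

Q is at the origin; QK is horizontal with |QK| = 46.6 and K in +x, so K = (46.6, 0). QG runs at 130.2° with |QG| = 18.9, so G = (-12.20, 14.44). H is determined by |GH| = 37.6 and |HK| = 59.2 together: it lies at the intersection of circle(G, 37.6) and circle(K, 59.2). With |GK| = 60.55, the foot of the radical line on GK is 13.01 from G and the perpendicular offset is √(37.6² − 13.01²) = 35.28. Taking the right-of-GK solution: H = (-7.980, -22.93).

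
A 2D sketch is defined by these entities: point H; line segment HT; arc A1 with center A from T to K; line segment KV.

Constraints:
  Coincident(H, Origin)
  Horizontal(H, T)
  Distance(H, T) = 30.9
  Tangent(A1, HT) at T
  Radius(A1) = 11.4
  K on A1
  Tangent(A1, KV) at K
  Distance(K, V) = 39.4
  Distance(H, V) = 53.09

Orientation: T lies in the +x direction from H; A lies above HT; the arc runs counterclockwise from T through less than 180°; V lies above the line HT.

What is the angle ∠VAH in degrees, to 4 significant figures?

91.09°

Checks: |AK| = 11.40 ✓; ∠(AK, KV) = 90.00° ✓; |KV| = 39.40 ✓; |HV| = 53.09 ✓.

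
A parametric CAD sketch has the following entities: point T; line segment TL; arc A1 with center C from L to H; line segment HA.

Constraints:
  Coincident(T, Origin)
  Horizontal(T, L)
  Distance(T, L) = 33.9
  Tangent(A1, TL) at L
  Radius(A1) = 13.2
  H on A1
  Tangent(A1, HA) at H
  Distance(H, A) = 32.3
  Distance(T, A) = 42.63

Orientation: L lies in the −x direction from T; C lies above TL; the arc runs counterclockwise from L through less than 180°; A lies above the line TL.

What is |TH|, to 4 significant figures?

23.28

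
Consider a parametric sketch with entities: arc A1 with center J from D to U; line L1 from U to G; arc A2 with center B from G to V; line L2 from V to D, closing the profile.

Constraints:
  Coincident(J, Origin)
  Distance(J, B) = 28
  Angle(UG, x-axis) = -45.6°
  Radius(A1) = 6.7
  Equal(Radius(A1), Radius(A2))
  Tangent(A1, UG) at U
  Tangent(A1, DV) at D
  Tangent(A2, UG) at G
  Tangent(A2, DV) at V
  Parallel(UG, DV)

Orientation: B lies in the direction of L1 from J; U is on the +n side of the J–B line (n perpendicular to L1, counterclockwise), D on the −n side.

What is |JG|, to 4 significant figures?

28.79

The slot axis is L1's direction at -45.6°, so u = (cos -45.6°, sin -45.6°) = (0.6997, -0.7145) and n = (−sin -45.6°, cos -45.6°) = (0.7145, 0.6997). J is at the origin and B lies 28.0 along u from J, so B = 28.0·u = (19.59, -20.01). Tangency of A1 to both parallel lines with radius 6.7 puts U and D at J ± 6.7·n: U = (4.787, 4.688), D = (-4.787, -4.688). Equal radii place G and V the same way about B: G = B + 6.7·n = (24.38, -15.32), V = B − 6.7·n = (14.80, -24.69). Then |JG| = |G − J| = 28.79.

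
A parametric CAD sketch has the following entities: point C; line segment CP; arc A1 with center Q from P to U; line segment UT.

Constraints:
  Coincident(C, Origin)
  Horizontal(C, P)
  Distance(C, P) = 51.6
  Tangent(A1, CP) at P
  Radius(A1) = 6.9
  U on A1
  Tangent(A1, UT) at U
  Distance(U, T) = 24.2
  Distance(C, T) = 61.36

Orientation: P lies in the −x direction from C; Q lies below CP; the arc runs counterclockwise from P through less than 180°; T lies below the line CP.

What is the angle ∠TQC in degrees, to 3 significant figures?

99.3°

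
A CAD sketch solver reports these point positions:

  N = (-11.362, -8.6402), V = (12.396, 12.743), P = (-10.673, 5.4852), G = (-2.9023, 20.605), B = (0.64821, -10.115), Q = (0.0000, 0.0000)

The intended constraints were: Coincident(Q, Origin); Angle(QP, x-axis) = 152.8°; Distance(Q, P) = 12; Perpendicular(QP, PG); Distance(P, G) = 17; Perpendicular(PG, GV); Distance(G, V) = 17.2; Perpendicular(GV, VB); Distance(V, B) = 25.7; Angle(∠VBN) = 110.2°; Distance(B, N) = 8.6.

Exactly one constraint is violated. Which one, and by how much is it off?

Distance(B, N) = 8.6 — off by 3.50.

Q = (0.00, 0.00) ✓; QP at 152.8° ✓; |QP| = 12.00 ✓; ∠(QP, PG) = 90.00° ✓; |PG| = 17.00 ✓; ∠(PG, GV) = 90.00° ✓; |GV| = 17.20 ✓; ∠(GV, VB) = 90.00° ✓; |VB| = 25.70 ✓; ∠VBN = 110.2° ✓; |BN| = 12.10 ✗.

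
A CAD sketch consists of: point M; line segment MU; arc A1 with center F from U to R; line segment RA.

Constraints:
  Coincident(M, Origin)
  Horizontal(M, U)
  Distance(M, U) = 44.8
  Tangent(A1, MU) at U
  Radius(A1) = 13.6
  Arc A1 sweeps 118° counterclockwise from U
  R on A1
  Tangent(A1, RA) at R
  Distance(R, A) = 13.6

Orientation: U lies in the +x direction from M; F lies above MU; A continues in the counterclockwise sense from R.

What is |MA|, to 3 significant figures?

59.7

M is at the origin; M and U share the same y with |MU| = 44.8 and U on the +x side, so U = (44.8, 0.00). A1 meets MU tangentially, so FU is at right angles to MU, so F = U + (0, 13.6) = (44.8, 13.6). On A1, U sits at bearing -90° from F; a 118° counterclockwise sweep puts R at bearing 28°, so R = F + 13.6·(cos 28°, sin 28°) = (56.8, 20.0). Tangency of A1 to RA means the radius FR is perpendicular to RA, so RA runs along (−sin 28°, cos 28°); with |RA| = 13.6, A = (50.4, 32.0). Then |MA| = |A − M| = 59.7.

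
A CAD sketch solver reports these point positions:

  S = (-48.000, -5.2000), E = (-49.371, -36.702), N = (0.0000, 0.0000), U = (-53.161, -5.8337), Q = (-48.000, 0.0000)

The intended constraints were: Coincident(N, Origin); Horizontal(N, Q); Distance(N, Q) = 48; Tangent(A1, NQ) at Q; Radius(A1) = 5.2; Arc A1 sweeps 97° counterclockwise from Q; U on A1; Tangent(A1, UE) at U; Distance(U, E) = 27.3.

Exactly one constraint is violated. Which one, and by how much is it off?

Distance(U, E) = 27.3 — off by 3.80.

N = (0.00, 0.00) ✓; N.y = 0.00, Q.y = 0.00 ✓; |NQ| = 48.00 ✓; ∠(SQ, QN) = 90.00° ✓; |SQ| = 5.200 ✓; bearing(S→U) − bearing(S→Q) = 97.00° ✓; |SU| = 5.200 ✓; ∠(SU, UE) = 90.00° ✓; |UE| = 31.10 ✗.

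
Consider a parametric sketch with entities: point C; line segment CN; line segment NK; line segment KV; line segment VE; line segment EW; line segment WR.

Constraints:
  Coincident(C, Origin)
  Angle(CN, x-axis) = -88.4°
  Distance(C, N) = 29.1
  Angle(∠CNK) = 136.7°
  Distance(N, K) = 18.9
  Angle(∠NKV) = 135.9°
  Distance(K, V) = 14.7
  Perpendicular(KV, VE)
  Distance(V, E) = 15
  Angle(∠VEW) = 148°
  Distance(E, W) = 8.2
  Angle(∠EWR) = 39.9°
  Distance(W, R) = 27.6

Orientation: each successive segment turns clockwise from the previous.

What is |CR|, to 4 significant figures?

52.22

C is at the origin; CN runs at -88.4° with length 29.1, so N = (0.8125, -29.09). ∠CNK = 136.7° gives NK at -131.7° from the x-axis; with |NK| = 18.9, K = (-11.76, -43.20). ∠NKV = 135.9° gives KV at -175.8° from the x-axis; with |KV| = 14.7, V = (-26.42, -44.28). The perpendicularity gives VE at right angles to KV, so VE runs at 94.20°; with |VE| = 15.0, E = (-27.52, -29.32). ∠VEW = 148.0° gives EW at 62.20° from the x-axis; with |EW| = 8.2, W = (-23.70, -22.06). ∠EWR = 39.9° gives WR at -77.90° from the x-axis; with |WR| = 27.6, R = (-17.91, -49.05). Then |CR| = |R − C| = 52.22.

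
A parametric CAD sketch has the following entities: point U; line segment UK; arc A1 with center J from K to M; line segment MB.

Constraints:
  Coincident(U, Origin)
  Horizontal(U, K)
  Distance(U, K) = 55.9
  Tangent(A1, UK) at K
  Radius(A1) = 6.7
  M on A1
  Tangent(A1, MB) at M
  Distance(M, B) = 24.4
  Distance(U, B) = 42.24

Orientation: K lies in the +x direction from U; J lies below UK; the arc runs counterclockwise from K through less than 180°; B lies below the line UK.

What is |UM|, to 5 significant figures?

50.606

Checks: |JM| = 6.700 ✓; ∠(JM, MB) = 90.00° ✓; |MB| = 24.40 ✓; |UB| = 42.24 ✓.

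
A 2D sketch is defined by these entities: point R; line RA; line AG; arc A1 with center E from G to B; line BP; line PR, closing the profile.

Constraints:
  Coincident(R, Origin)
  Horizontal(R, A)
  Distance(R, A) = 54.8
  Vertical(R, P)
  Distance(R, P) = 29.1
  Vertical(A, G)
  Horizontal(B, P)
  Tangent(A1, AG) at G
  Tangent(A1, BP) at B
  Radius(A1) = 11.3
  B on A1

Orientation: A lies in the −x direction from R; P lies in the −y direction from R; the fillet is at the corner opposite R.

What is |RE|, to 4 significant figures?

47.00

R is at the origin; RA is horizontal with |RA| = 54.8 and A on the −x side, so A = (-54.80, 0.000). R and P share the same x with |RP| = 29.1 and P on the −y side, so P = (0.000, -29.10). The virtual corner opposite R is at (-54.80, -29.10). Tangency of A1 to AG means the radius EG is perpendicular to AG and A1 meets BP tangentially, so EB is at right angles to BP, with radius 11.3, so the center E sits 11.3 in from both sides at E = (-43.50, -17.80). Then |RE| = |E − R| = 47.00.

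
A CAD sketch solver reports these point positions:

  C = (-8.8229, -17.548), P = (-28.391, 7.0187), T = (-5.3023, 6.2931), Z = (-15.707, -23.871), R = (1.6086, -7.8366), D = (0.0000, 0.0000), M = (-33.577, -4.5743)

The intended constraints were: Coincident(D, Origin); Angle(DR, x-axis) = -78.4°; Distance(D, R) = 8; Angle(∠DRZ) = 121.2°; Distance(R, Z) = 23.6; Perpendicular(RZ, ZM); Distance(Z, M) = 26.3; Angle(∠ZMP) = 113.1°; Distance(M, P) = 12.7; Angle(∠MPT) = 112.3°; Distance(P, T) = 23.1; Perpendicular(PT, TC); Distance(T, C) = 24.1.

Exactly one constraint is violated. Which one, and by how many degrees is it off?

Perpendicular(PT, TC) — off by 6.60°.

D = (0.00, 0.00) ✓; DR at -78.40° ✓; |DR| = 8.000 ✓; ∠DRZ = 121.2° ✓; |RZ| = 23.60 ✓; ∠(RZ, ZM) = 90.00° ✓; |ZM| = 26.30 ✓; ∠ZMP = 113.1° ✓; |MP| = 12.70 ✓; ∠MPT = 112.3° ✓; |PT| = 23.10 ✓; ∠(PT, TC) = 96.60° ✗; |TC| = 24.10 ✓.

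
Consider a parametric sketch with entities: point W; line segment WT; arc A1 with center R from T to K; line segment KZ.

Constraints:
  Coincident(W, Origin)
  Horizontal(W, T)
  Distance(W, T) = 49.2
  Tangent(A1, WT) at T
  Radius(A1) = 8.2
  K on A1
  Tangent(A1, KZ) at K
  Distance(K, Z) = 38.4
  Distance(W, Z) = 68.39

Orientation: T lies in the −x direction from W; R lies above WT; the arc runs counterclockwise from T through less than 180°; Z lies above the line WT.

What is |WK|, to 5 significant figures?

42.360

Checks: |RK| = 8.200 ✓; ∠(RK, KZ) = 90.00° ✓; |KZ| = 38.40 ✓; |WZ| = 68.39 ✓.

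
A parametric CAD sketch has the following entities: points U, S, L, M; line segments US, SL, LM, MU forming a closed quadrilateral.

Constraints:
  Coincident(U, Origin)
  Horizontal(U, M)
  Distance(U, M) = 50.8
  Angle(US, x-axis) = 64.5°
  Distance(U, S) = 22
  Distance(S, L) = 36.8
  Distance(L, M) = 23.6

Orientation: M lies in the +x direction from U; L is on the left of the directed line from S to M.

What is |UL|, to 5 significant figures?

51.601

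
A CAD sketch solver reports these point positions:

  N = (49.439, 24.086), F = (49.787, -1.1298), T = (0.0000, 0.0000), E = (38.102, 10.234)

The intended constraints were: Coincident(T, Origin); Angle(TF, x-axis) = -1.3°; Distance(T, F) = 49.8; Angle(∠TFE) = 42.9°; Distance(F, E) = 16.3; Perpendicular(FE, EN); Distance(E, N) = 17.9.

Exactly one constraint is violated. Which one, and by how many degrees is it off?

Perpendicular(FE, EN) — off by 4.90°.

T = (0.00, 0.00) ✓; TF at -1.300° ✓; |TF| = 49.80 ✓; ∠TFE = 42.90° ✓; |FE| = 16.30 ✓; ∠(FE, EN) = 85.10° ✗; |EN| = 17.90 ✓.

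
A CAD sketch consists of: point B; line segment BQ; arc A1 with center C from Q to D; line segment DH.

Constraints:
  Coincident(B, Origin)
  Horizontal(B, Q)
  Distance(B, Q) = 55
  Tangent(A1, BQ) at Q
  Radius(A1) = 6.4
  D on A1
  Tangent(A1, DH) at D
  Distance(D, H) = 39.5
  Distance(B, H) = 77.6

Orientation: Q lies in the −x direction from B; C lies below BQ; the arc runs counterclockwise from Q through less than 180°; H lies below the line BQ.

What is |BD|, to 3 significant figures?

61.7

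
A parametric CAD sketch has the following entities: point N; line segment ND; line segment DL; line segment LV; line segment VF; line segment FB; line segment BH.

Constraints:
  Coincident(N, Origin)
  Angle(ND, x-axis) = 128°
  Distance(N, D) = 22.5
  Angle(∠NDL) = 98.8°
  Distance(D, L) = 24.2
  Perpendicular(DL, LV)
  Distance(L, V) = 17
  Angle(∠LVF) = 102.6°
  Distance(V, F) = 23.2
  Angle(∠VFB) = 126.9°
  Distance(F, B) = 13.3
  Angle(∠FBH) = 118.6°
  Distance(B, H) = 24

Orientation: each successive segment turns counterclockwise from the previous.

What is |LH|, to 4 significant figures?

29.57

N is at the origin; ND runs at 128.0° with length 22.5, so D = (-13.85, 17.73). ∠NDL = 98.8° gives DL at -150.8° from the x-axis; with |DL| = 24.2, L = (-34.98, 5.924). DL is perpendicular to LV, so LV runs at -60.80°; with |LV| = 17.0, V = (-26.68, -8.916). ∠LVF = 102.6° gives VF at 16.60° from the x-axis; with |VF| = 23.2, F = (-4.450, -2.288). ∠VFB = 126.9° gives FB at 69.70° from the x-axis; with |FB| = 13.3, B = (0.1638, 10.19). ∠FBH = 118.6° gives BH at 131.1° from the x-axis; with |BH| = 24.0, H = (-15.61, 28.27). Then |LH| = |H − L| = 29.57.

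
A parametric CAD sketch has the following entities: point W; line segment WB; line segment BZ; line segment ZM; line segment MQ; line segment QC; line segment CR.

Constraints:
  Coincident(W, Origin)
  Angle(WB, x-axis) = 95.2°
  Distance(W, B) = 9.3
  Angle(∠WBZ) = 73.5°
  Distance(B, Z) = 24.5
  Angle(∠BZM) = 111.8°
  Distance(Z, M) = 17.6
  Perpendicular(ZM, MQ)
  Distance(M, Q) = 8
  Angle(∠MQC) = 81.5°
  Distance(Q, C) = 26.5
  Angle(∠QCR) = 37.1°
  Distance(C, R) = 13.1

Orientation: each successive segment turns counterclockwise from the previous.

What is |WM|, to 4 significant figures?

29.35

W is at the origin; WB runs at 95.2° with length 9.3, so B = (-0.8429, 9.262). ∠WBZ = 73.5° gives BZ at -158.3° from the x-axis; with |BZ| = 24.5, Z = (-23.61, 0.2029). ∠BZM = 111.8° gives ZM at -90.10° from the x-axis; with |ZM| = 17.6, M = (-23.64, -17.40). Then |WM| = |M − W| = 29.35.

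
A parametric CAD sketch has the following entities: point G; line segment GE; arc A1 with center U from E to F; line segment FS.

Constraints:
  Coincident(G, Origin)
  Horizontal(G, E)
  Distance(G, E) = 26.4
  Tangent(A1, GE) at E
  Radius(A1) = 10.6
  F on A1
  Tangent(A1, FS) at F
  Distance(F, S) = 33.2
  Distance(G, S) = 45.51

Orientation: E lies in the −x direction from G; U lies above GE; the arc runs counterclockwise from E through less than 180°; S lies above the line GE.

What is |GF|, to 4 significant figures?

18.75

G is at the origin; G and E share the same y with |GE| = 26.4 and E on the −x side, so E = (-26.40, 0.000). Tangency of A1 to GE means the radius UE is perpendicular to GE, so U = E + (0, 10.6) = (-26.40, 10.60). Since UF ⟂ FS (tangency), |US| = √(10.6² + 33.2²) = 34.85 regardless of where F sits on A1. So S lies on both circle(G, 45.51) and circle(U, 34.85); the above-GE intersection is S = (-14.19, 43.24). F is the foot of the tangent from S: F = (-15.81, 10.08).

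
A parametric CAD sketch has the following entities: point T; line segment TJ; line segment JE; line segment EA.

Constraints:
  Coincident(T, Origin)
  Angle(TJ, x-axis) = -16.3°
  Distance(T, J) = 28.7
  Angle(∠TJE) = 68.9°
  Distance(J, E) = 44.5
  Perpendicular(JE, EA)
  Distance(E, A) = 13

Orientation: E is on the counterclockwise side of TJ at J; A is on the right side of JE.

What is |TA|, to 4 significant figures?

52.44

T is at the origin; TJ runs at -16.3° with length 28.7, so J = 28.7·(cos -16.3°, sin -16.3°) = (27.55, -8.055). ∠TJE = 68.9°, so JE runs at -16.3° + (180° − 68.9°) = 94.80° from the x-axis; with |JE| = 44.5, E = J + 44.5·(cos 94.80°, sin 94.80°) = (23.82, 36.29). The perpendicularity gives EA at right angles to JE; with |EA| = 13.0 on the right of JE, A = E + 13.0·(0.9965, 0.08368) = (36.78, 37.38). Then |TA| = |A − T| = 52.44.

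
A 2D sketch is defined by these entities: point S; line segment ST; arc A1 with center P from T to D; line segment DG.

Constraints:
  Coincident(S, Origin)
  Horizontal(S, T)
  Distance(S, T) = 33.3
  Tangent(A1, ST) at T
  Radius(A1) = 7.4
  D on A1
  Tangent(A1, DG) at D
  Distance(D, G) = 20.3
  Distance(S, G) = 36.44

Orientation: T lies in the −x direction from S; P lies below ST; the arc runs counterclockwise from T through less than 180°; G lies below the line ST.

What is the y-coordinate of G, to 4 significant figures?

-27.08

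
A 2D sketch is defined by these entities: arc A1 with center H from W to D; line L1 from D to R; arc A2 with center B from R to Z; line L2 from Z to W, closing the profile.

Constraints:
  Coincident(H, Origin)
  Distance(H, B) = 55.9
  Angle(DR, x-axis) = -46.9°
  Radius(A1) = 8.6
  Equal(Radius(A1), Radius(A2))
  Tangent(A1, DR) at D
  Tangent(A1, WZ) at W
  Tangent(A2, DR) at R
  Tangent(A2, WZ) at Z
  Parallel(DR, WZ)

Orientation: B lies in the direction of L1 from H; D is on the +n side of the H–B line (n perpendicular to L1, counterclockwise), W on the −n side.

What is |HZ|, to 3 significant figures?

56.6

The slot axis is L1's direction at -46.9°, so u = (cos -46.9°, sin -46.9°) = (0.683, -0.730) and n = (−sin -46.9°, cos -46.9°) = (0.730, 0.683). H is at the origin and B lies 55.9 along u from H, so B = 55.9·u = (38.2, -40.8). Tangency of A1 to both parallel lines with radius 8.6 puts D and W at H ± 8.6·n: D = (6.28, 5.88), W = (-6.28, -5.88). Equal radii place R and Z the same way about B: R = B + 8.6·n = (44.5, -34.9), Z = B − 8.6·n = (31.9, -46.7). Then |HZ| = |Z − H| = 56.6.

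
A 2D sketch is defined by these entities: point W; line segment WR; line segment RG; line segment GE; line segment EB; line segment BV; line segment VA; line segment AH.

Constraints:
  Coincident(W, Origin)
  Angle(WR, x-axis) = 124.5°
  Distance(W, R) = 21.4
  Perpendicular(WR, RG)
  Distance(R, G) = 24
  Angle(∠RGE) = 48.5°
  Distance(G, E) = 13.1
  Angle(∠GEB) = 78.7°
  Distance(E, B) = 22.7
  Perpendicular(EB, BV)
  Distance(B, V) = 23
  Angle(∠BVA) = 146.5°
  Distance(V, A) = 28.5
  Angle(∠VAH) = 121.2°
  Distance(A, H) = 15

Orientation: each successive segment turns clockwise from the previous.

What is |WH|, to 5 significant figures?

65.867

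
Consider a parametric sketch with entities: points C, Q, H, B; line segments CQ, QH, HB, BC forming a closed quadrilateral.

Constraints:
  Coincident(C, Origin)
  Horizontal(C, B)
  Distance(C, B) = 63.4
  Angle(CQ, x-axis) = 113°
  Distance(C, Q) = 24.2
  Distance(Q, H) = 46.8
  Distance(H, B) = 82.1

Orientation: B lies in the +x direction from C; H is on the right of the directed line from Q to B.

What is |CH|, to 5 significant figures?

28.491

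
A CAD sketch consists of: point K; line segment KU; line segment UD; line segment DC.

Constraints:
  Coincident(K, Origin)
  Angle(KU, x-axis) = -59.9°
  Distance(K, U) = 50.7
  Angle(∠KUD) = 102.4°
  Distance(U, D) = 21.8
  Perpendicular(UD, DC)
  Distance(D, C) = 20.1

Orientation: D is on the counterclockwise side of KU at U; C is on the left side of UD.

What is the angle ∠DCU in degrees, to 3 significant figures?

47.3°

∠KUD = 102.4°, so UD runs at -59.9° + (180° − 102.4°) = 17.7° from the x-axis; with |UD| = 21.8, D = U + 21.8·(cos 17.7°, sin 17.7°) = (46.2, -37.2). UD is perpendicular to DC; with |DC| = 20.1 on the left of UD, C = D + 20.1·(-0.304, 0.953) = (40.1, -18.1). Then cos ∠DCU = CD·CU / (|CD||CU|), giving 47.3°.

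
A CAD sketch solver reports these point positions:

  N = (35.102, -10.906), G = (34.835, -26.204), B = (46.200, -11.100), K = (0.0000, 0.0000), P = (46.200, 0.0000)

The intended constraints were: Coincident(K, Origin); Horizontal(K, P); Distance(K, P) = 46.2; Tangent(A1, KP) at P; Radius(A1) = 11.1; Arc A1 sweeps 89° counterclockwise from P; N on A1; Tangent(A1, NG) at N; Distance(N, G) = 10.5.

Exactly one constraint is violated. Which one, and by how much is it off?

Distance(N, G) = 10.5 — off by 4.80.

K = (0.00, 0.00) ✓; K.y = 0.00, P.y = 0.00 ✓; |KP| = 46.20 ✓; ∠(BP, PK) = 90.00° ✓; |BP| = 11.10 ✓; bearing(B→N) − bearing(B→P) = 89.00° ✓; |BN| = 11.10 ✓; ∠(BN, NG) = 90.00° ✓; |NG| = 15.30 ✗.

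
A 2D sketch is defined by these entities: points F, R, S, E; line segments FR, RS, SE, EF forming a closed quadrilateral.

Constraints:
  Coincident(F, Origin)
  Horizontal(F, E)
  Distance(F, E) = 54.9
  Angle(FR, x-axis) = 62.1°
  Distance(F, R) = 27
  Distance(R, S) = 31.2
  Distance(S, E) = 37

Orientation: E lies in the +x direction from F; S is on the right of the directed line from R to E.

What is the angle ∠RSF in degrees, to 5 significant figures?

59.022°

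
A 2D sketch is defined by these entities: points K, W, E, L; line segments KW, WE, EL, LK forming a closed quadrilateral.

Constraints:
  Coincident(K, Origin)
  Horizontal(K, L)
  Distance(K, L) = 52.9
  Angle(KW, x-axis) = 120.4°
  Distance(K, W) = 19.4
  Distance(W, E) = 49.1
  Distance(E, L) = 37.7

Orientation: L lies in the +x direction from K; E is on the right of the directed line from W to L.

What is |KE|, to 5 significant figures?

30.125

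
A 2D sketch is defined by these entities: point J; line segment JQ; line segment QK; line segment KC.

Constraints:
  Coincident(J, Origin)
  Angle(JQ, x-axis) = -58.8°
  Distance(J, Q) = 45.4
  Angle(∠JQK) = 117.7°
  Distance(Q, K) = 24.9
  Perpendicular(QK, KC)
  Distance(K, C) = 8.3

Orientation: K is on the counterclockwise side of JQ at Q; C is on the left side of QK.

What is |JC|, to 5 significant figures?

55.980

J is at the origin; JQ runs at -58.8° with length 45.4, so Q = 45.4·(cos -58.8°, sin -58.8°) = (23.518, -38.834). ∠JQK = 117.7°, so QK runs at -58.8° + (180° − 117.7°) = 3.5000° from the x-axis; with |QK| = 24.9, K = Q + 24.9·(cos 3.5000°, sin 3.5000°) = (48.372, -37.313). QK is perpendicular to KC; with |KC| = 8.3 on the left of QK, C = K + 8.3·(-0.061049, 0.99813) = (47.865, -29.029). Then |JC| = |C − J| = 55.980.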